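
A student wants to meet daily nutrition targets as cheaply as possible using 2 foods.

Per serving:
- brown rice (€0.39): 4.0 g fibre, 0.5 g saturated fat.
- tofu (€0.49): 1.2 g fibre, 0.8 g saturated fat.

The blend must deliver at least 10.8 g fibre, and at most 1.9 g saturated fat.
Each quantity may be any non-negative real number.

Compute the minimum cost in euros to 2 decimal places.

€1.05

Let x1 = servings of brown rice, x2 = servings of tofu.
min 0.39x1 + 0.49x2 subject to:
  4x1 + 1.2x2 ≥ 10.8   (fibre)
  0.5x1 + 0.8x2 ≤ 1.9   (saturated fat)
  x1, x2 ≥ 0.
The cheapest feasible vertex uses only brown rice; tofu is not used. The fibre requirement is met with equality.
That vertex is x1 = 2.7.
Cost = 0.39·2.7 = 1.0530.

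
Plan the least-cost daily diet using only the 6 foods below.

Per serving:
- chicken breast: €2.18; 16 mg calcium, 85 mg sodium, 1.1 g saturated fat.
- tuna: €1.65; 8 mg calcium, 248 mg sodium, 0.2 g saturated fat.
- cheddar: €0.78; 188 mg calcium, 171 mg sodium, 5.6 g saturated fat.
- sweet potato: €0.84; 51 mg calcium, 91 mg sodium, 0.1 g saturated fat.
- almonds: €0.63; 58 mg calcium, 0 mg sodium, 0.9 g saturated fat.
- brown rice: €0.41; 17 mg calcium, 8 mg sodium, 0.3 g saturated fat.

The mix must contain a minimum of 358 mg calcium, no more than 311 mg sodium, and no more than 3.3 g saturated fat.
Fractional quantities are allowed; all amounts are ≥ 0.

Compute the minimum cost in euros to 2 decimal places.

Let x1 = servings of chicken breast, x2 = servings of tuna, x3 = servings of cheddar, x4 = servings of sweet potato, x5 = servings of almonds, x6 = servings of brown rice.
Minimize 2.18x1 + 1.65x2 + 0.78x3 + 0.84x4 + 0.63x5 + 0.41x6 s.t.:
  16x1 + 8x2 + 188x3 + 51x4 + 58x5 + 17x6 ≥ 358   (calcium)
  85x1 + 248x2 + 171x3 + 91x4 + 8x6 ≤ 311   (sodium)
  1.1x1 + 0.2x2 + 5.6x3 + 0.1x4 + 0.9x5 + 0.3x6 ≤ 3.3   (saturated fat)
  x1, x2, x3, x4, x5, x6 ≥ 0.
At the optimum only cheddar, sweet potato, almonds are positive (chicken breast, tuna, brown rice = 0). The calcium, sodium, saturated fat requirements are met with equality.
Solving gives x3 = 0.02704, x4 = 3.367, x5 = 3.124.
Cost = 0.78·0.02704 + 0.84·3.367 + 0.63·3.124 = 4.8175.

€4.82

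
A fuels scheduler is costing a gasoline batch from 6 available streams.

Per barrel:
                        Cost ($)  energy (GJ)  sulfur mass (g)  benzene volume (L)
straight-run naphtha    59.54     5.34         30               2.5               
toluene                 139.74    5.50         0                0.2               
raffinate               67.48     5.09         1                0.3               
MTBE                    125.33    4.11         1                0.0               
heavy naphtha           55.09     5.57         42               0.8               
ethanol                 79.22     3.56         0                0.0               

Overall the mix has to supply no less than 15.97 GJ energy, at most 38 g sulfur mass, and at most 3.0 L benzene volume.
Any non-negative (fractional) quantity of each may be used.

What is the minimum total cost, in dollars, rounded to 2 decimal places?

$195.74

Treat it as an LP. Let x1 = barrels of straight-run naphtha, x2 = barrels of toluene, x3 = barrels of raffinate, x4 = barrels of MTBE, x5 = barrels of heavy naphtha, x6 = barrels of ethanol.
Minimize 59.54x1 + 139.74x2 + 67.48x3 + 125.33x4 + 55.09x5 + 79.22x6 s.t.:
  5.34x1 + 5.5x2 + 5.09x3 + 4.11x4 + 5.57x5 + 3.56x6 ≥ 15.97   (energy)
  30x1 + 1x3 + 1x4 + 42x5 ≤ 38   (sulfur mass)
  2.5x1 + 0.2x2 + 0.3x3 + 0.8x5 ≤ 3   (benzene volume)
  x1, x2, x3, x4, x5, x6 ≥ 0.
The minimum-cost mix takes nothing from straight-run naphtha, toluene, MTBE, ethanol — only raffinate, heavy naphtha. Binding constraints: energy and sulfur mass.
That vertex is x3 = 2.2049, x5 = 0.85226.
Total cost: 67.48·2.2049 + 55.09·0.85226 = 195.7377.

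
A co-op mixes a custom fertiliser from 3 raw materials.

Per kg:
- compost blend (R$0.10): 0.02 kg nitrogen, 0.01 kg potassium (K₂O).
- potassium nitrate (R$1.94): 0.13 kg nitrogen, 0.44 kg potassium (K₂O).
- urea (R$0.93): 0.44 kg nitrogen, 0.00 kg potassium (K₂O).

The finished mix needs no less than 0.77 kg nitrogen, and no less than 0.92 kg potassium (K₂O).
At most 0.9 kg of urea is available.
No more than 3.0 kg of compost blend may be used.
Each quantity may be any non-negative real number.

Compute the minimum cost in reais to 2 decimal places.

R$5.82

Let x1 = kg of compost blend, x2 = kg of potassium nitrate, x3 = kg of urea.
Minimize 0.1x1 + 1.94x2 + 0.93x3 s.t.:
  0.02x1 + 0.13x2 + 0.44x3 ≥ 0.77   (nitrogen)
  0.01x1 + 0.44x2 ≥ 0.92   (potassium (K₂O))
  x3 ≤ 0.9
  x1 ≤ 3
  x1, x2, x3 ≥ 0.
All 3 inputs are positive at the optimum. There the nitrogen, the urea cap, the compost blend cap constraints are tight.
That vertex is x1 = 3, x2 = 2.415, x3 = 0.9.
Total cost: 0.1·3 + 1.94·2.415 + 0.93·0.9 = 5.8221.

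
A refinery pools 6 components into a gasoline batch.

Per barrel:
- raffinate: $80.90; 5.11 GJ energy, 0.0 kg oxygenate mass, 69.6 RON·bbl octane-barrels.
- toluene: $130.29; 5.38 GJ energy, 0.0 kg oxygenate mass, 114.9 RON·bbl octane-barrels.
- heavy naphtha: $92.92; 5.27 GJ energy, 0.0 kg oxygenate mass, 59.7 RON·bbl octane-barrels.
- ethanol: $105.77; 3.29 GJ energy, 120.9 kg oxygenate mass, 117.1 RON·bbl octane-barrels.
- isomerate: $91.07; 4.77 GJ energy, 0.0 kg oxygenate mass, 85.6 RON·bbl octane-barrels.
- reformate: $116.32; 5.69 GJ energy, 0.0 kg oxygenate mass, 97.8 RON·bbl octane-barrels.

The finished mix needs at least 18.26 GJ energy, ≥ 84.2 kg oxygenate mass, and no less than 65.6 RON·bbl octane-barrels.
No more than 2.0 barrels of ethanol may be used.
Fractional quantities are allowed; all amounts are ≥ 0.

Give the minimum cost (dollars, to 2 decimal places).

$326.47

Let x1 = barrels of raffinate, x2 = barrels of toluene, x3 = barrels of heavy naphtha, x4 = barrels of ethanol, x5 = barrels of isomerate, x6 = barrels of reformate.
Minimize 80.9x1 + 130.29x2 + 92.92x3 + 105.77x4 + 91.07x5 + 116.32x6 with:
  5.11x1 + 5.38x2 + 5.27x3 + 3.29x4 + 4.77x5 + 5.69x6 ≥ 18.26   (energy)
  120.9x4 ≥ 84.2   (oxygenate mass)
  69.6x1 + 114.9x2 + 59.7x3 + 117.1x4 + 85.6x5 + 97.8x6 ≥ 65.6   (octane-barrels)
  x4 ≤ 2
  x1, x2, x3, x4, x5, x6 ≥ 0.
The optimal basis is {raffinate, ethanol}; toluene, heavy naphtha, isomerate, reformate drop out. The energy and oxygenate mass requirements are met with equality.
Optimal quantities: raffinate = 3.125 barrels, ethanol = 0.6964 barrels.
Objective = 80.9·3.125 + 105.77·0.6964 = 326.4707.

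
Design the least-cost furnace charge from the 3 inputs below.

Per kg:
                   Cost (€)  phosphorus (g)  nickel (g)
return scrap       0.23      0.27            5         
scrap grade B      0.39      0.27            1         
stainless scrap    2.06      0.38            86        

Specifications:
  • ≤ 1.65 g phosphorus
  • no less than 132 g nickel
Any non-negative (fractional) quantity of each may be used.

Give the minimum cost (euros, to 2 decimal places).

Treat it as an LP. Let x1 = kg of return scrap, x2 = kg of scrap grade B, x3 = kg of stainless scrap.
min 0.23x1 + 0.39x2 + 2.06x3 with:
  0.27x1 + 0.27x2 + 0.38x3 ≤ 1.65   (phosphorus)
  5x1 + 1x2 + 86x3 ≥ 132   (nickel)
  x1, x2, x3 ≥ 0.
The minimum-cost mix takes nothing from return scrap, scrap grade B — only stainless scrap. The nickel requirement is met with equality.
Optimal quantities: stainless scrap = 1.535 kg.
Total cost: 2.06·1.535 = 3.1621.

€3.16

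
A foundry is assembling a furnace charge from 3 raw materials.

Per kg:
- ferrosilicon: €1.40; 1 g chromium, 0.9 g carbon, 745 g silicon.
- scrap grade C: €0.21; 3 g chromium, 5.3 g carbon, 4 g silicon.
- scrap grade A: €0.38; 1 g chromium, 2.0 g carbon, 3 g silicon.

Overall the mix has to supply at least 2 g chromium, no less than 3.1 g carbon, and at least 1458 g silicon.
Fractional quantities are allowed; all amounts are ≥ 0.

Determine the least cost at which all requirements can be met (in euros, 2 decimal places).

€2.79

Let x1 = kg of ferrosilicon, x2 = kg of scrap grade C, x3 = kg of scrap grade A.
min 1.4x1 + 0.21x2 + 0.38x3 subject to:
  1x1 + 3x2 + 1x3 ≥ 2   (chromium)
  0.9x1 + 5.3x2 + 2x3 ≥ 3.1   (carbon)
  745x1 + 4x2 + 3x3 ≥ 1458   (silicon)
  x1, x2, x3 ≥ 0.
The minimum-cost mix takes nothing from scrap grade A — only ferrosilicon, scrap grade C. There the carbon and silicon constraints are tight.
Solving gives x1 = 1.956, x2 = 0.2528.
Hence cost = 1.4·1.956 + 0.21·0.2528 = €2.7915.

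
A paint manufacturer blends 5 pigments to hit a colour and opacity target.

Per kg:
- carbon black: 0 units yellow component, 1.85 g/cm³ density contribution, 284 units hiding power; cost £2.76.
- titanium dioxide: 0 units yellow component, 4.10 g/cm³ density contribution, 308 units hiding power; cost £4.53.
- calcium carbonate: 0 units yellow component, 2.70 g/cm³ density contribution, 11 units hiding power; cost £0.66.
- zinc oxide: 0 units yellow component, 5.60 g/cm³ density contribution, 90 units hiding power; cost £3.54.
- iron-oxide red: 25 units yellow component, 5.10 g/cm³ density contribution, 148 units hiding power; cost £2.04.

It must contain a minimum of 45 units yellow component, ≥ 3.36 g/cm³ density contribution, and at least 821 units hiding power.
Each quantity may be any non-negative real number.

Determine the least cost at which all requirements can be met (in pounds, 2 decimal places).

Let x1 = kg of carbon black, x2 = kg of titanium dioxide, x3 = kg of calcium carbonate, x4 = kg of zinc oxide, x5 = kg of iron-oxide red.
min 2.76x1 + 4.53x2 + 0.66x3 + 3.54x4 + 2.04x5 subject to:
  25x5 ≥ 45   (yellow component)
  1.85x1 + 4.1x2 + 2.7x3 + 5.6x4 + 5.1x5 ≥ 3.36   (density contribution)
  284x1 + 308x2 + 11x3 + 90x4 + 148x5 ≥ 821   (hiding power)
  x1, x2, x3, x4, x5 ≥ 0.
The cheapest feasible vertex uses only carbon black, iron-oxide red; titanium dioxide, calcium carbonate, zinc oxide are not used. The yellow component and hiding power requirements are met with equality.
Optimal quantities: carbon black = 1.953 kg, iron-oxide red = 1.8 kg.
Cost = 2.76·1.953 + 2.04·1.8 = 9.0623.

£9.06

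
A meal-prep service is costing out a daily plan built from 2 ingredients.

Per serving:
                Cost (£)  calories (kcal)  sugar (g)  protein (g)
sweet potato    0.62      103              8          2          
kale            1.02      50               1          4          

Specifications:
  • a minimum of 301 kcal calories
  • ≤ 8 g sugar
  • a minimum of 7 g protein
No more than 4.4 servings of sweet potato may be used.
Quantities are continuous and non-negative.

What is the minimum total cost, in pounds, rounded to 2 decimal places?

£5.65

This is a linear program. Let x1 = servings of sweet potato, x2 = servings of kale.
Minimize 0.62x1 + 1.02x2 subject to:
  103x1 + 50x2 ≥ 301   (calories)
  8x1 + 1x2 ≤ 8   (sugar)
  2x1 + 4x2 ≥ 7   (protein)
  x1 ≤ 4.4
  x1, x2 ≥ 0.
Both inputs are positive at the optimum. There the calories and sugar constraints are tight.
Optimal quantities: sweet potato = 0.3333 servings, kale = 5.333 servings.
Cost = 0.62·0.3333 + 1.02·5.333 = 5.6463.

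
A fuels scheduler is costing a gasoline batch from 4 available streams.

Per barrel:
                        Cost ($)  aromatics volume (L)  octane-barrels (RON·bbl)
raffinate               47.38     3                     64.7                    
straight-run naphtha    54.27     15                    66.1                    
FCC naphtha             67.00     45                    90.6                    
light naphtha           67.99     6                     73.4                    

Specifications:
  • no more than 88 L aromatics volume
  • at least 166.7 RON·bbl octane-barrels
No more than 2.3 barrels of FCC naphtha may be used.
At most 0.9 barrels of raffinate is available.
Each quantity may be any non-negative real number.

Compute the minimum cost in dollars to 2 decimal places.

$122.86

Let x1 = barrels of raffinate, x2 = barrels of straight-run naphtha, x3 = barrels of FCC naphtha, x4 = barrels of light naphtha.
Minimize 47.38x1 + 54.27x2 + 67x3 + 67.99x4 s.t.:
  3x1 + 15x2 + 45x3 + 6x4 ≤ 88   (aromatics volume)
  64.7x1 + 66.1x2 + 90.6x3 + 73.4x4 ≥ 166.7   (octane-barrels)
  x3 ≤ 2.3
  x1 ≤ 0.9
  x1, x2, x3, x4 ≥ 0.
The optimal basis is {raffinate, FCC naphtha}; straight-run naphtha, light naphtha drop out. There the octane-barrels and the raffinate cap constraints are tight.
Optimal quantities: raffinate = 0.9 barrels, FCC naphtha = 1.19724 barrels.
Total cost: 47.38·0.9 + 67·1.19724 = 122.8571.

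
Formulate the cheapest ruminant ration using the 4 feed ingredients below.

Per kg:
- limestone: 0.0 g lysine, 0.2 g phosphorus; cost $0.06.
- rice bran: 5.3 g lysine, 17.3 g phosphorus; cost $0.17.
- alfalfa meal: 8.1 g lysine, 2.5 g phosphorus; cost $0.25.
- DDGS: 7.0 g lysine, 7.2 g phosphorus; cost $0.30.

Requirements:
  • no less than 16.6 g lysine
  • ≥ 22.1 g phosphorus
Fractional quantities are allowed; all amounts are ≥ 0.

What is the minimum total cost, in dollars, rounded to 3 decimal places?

Let x1 = kg of limestone, x2 = kg of rice bran, x3 = kg of alfalfa meal, x4 = kg of DDGS.
min 0.06x1 + 0.17x2 + 0.25x3 + 0.3x4 s.t.:
  5.3x2 + 8.1x3 + 7x4 ≥ 16.6   (lysine)
  0.2x1 + 17.3x2 + 2.5x3 + 7.2x4 ≥ 22.1   (phosphorus)
  x1, x2, x3, x4 ≥ 0.
The minimum-cost mix takes nothing from limestone, DDGS — only rice bran, alfalfa meal. Binding constraints: lysine and phosphorus.
So rice bran = 1.084 kg, alfalfa meal = 1.34 kg.
Cost = 0.17·1.084 + 0.25·1.34 = 0.51928.

$0.519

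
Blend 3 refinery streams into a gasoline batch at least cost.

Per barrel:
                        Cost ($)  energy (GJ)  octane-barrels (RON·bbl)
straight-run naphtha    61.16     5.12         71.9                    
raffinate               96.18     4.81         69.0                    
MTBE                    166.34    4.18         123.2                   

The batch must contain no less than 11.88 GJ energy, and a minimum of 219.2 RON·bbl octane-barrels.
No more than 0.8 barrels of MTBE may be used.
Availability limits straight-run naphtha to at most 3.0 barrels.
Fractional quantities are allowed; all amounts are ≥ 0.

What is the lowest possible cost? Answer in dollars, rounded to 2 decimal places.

Let x1 = barrels of straight-run naphtha, x2 = barrels of raffinate, x3 = barrels of MTBE.
Minimize 61.16x1 + 96.18x2 + 166.34x3 subject to:
  5.12x1 + 4.81x2 + 4.18x3 ≥ 11.88   (energy)
  71.9x1 + 69x2 + 123.2x3 ≥ 219.2   (octane-barrels)
  x3 ≤ 0.8
  x1 ≤ 3
  x1, x2, x3 ≥ 0.
The cheapest feasible vertex uses only straight-run naphtha, MTBE; raffinate is not used. The octane-barrels and the straight-run naphtha cap requirements are met with equality.
That vertex is x1 = 3, x3 = 0.02841.
Total cost: 61.16·3 + 166.34·0.02841 = 188.2057.

$188.21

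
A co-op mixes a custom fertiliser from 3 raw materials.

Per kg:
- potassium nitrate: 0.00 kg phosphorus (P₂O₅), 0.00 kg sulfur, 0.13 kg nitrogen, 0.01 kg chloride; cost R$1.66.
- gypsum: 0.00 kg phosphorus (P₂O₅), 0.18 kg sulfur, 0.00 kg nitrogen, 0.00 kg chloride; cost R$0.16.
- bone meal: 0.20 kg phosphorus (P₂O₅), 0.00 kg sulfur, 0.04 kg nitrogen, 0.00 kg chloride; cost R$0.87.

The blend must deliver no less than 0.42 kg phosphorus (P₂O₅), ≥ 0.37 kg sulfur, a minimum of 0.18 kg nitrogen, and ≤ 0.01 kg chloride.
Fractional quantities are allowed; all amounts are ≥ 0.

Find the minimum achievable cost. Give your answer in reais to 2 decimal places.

R$3.38

Let x1 = kg of potassium nitrate, x2 = kg of gypsum, x3 = kg of bone meal.
min 1.66x1 + 0.16x2 + 0.87x3 with:
  0.2x3 ≥ 0.42   (phosphorus (P₂O₅))
  0.18x2 ≥ 0.37   (sulfur)
  0.13x1 + 0.04x3 ≥ 0.18   (nitrogen)
  0.01x1 ≤ 0.01   (chloride)
  x1, x2, x3 ≥ 0.
All 3 inputs are positive at the optimum. The phosphorus (P₂O₅), sulfur, nitrogen requirements are met with equality.
That vertex is x1 = 0.7385, x2 = 2.056, x3 = 2.1.
Hence cost = 1.66·0.7385 + 0.16·2.056 + 0.87·2.1 = R$3.3819.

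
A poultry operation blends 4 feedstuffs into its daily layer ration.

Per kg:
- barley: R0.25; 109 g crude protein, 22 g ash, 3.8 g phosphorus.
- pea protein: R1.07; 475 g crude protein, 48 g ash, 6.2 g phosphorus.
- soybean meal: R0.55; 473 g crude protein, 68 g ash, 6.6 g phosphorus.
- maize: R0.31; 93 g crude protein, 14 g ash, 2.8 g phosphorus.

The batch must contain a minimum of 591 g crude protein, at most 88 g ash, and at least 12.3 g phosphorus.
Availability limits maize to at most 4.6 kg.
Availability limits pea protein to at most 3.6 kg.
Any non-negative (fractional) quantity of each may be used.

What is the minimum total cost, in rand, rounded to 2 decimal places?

Set it up as a linear program. Let x1 = kg of barley, x2 = kg of pea protein, x3 = kg of soybean meal, x4 = kg of maize.
min 0.25x1 + 1.07x2 + 0.55x3 + 0.31x4 with:
  109x1 + 475x2 + 473x3 + 93x4 ≥ 591   (crude protein)
  22x1 + 48x2 + 68x3 + 14x4 ≤ 88   (ash)
  3.8x1 + 6.2x2 + 6.6x3 + 2.8x4 ≥ 12.3   (phosphorus)
  x4 ≤ 4.6
  x2 ≤ 3.6
  x1, x2, x3, x4 ≥ 0.
The cheapest feasible vertex uses only barley, pea protein, soybean meal; maize is not used. There the crude protein, ash, phosphorus constraints are tight.
Optimal quantities: barley = 1.859 kg, pea protein = 0.4305 kg, soybean meal = 0.3887 kg.
Hence cost = 0.25·1.859 + 1.07·0.4305 + 0.55·0.3887 = R1.1392.

R1.14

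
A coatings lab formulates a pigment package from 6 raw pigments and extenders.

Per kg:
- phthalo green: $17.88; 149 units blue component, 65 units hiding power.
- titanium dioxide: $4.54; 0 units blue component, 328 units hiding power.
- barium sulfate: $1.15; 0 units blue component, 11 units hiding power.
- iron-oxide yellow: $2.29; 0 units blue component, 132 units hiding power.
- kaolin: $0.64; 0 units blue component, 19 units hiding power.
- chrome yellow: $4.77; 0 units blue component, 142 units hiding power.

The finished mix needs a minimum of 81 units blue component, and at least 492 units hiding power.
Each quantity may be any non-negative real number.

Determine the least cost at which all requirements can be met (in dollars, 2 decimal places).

This is a linear program. Let x1 = kg of phthalo green, x2 = kg of titanium dioxide, x3 = kg of barium sulfate, x4 = kg of iron-oxide yellow, x5 = kg of kaolin, x6 = kg of chrome yellow.
Minimize 17.88x1 + 4.54x2 + 1.15x3 + 2.29x4 + 0.64x5 + 4.77x6 s.t.:
  149x1 ≥ 81   (blue component)
  65x1 + 328x2 + 11x3 + 132x4 + 19x5 + 142x6 ≥ 492   (hiding power)
  x1, x2, x3, x4, x5, x6 ≥ 0.
The cheapest feasible vertex uses only phthalo green, titanium dioxide; barium sulfate, iron-oxide yellow, kaolin, chrome yellow are not used. There the blue component and hiding power constraints are tight.
Optimal quantities: phthalo green = 0.5436 kg, titanium dioxide = 1.392 kg.
Total cost: 17.88·0.5436 + 4.54·1.392 = 16.0392.

$16.04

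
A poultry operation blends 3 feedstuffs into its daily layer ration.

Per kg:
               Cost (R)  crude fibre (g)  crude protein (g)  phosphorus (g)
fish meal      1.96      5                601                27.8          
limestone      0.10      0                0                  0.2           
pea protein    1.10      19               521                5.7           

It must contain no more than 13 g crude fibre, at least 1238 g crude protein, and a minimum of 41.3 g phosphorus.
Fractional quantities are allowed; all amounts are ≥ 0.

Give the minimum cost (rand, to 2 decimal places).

R3.93

Let x1 = kg of fish meal, x2 = kg of limestone, x3 = kg of pea protein.
Minimize 1.96x1 + 0.1x2 + 1.1x3 subject to:
  5x1 + 19x3 ≤ 13   (crude fibre)
  601x1 + 521x3 ≥ 1238   (crude protein)
  27.8x1 + 0.2x2 + 5.7x3 ≥ 41.3   (phosphorus)
  x1, x2, x3 ≥ 0.
At the optimum only fish meal, pea protein are positive (limestone = 0). There the crude fibre and crude protein constraints are tight.
Solving gives x1 = 1.9, x3 = 0.1841.
Cost = 1.96·1.9 + 1.1·0.1841 = 3.9265.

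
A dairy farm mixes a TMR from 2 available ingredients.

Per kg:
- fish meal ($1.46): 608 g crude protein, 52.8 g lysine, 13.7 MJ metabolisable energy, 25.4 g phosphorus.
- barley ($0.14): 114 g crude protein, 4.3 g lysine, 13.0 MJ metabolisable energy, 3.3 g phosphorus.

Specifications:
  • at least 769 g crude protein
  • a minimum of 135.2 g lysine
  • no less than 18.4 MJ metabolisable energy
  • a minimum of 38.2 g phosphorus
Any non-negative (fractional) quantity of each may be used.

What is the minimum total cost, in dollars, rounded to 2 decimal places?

$3.74

Let x1 = kg of fish meal, x2 = kg of barley.
min 1.46x1 + 0.14x2 s.t.:
  608x1 + 114x2 ≥ 769   (crude protein)
  52.8x1 + 4.3x2 ≥ 135.2   (lysine)
  13.7x1 + 13x2 ≥ 18.4   (metabolisable energy)
  25.4x1 + 3.3x2 ≥ 38.2   (phosphorus)
  x1, x2 ≥ 0.
The cheapest feasible vertex uses only fish meal; barley is not used. The lysine requirement is met with equality.
That vertex is x1 = 2.561.
Hence cost = 1.46·2.561 = $3.7391.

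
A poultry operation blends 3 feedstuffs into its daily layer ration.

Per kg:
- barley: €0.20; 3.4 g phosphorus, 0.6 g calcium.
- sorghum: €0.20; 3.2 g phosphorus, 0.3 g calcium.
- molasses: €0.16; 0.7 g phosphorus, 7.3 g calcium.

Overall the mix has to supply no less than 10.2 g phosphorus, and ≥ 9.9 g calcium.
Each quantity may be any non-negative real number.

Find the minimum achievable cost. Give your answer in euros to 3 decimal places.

Treat it as an LP. Let x1 = kg of barley, x2 = kg of sorghum, x3 = kg of molasses.
Minimise 0.2x1 + 0.2x2 + 0.16x3 subject to:
  3.4x1 + 3.2x2 + 0.7x3 ≥ 10.2   (phosphorus)
  0.6x1 + 0.3x2 + 7.3x3 ≥ 9.9   (calcium)
  x1, x2, x3 ≥ 0.
The optimal basis is {barley, molasses}; sorghum drops out. Binding constraints: phosphorus and calcium.
So barley = 2.768 kg, molasses = 1.129 kg.
Cost = 0.2·2.768 + 0.16·1.129 = 0.73424.

€0.734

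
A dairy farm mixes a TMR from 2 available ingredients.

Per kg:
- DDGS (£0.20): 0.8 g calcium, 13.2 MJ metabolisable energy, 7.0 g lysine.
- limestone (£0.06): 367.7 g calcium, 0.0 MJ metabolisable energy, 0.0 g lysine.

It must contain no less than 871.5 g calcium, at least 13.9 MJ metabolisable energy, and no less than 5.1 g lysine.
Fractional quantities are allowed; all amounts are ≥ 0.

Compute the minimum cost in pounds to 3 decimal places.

This is a linear program. Let x1 = kg of DDGS, x2 = kg of limestone.
min 0.2x1 + 0.06x2 subject to:
  0.8x1 + 367.7x2 ≥ 871.5   (calcium)
  13.2x1 ≥ 13.9   (metabolisable energy)
  7x1 ≥ 5.1   (lysine)
  x1, x2 ≥ 0.
Both inputs are positive at the optimum. Binding constraints: calcium and metabolisable energy.
So DDGS = 1.053 kg, limestone = 2.368 kg.
Cost = 0.2·1.053 + 0.06·2.368 = 0.35268.

£0.353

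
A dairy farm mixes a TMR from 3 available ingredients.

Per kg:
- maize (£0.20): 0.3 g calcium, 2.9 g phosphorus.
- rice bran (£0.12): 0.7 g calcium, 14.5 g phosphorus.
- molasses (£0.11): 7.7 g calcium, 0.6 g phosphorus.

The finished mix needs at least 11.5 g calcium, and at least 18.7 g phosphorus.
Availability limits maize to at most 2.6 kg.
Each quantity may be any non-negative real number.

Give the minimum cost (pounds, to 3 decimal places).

£0.300

Let x1 = kg of maize, x2 = kg of rice bran, x3 = kg of molasses.
Minimise 0.2x1 + 0.12x2 + 0.11x3 with:
  0.3x1 + 0.7x2 + 7.7x3 ≥ 11.5   (calcium)
  2.9x1 + 14.5x2 + 0.6x3 ≥ 18.7   (phosphorus)
  x1 ≤ 2.6
  x1, x2, x3 ≥ 0.
The cheapest feasible vertex uses only rice bran, molasses; maize is not used. There the calcium and phosphorus constraints are tight.
Solving gives x2 = 1.232, x3 = 1.381.
Total cost: 0.12·1.232 + 0.11·1.381 = 0.29975.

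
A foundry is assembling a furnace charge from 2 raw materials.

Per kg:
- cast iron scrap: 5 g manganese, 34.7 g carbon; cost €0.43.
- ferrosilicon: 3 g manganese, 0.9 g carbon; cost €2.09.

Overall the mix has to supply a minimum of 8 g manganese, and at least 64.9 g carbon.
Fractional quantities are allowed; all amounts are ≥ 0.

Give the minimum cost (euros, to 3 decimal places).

Let x1 = kg of cast iron scrap, x2 = kg of ferrosilicon.
Minimize 0.43x1 + 2.09x2 s.t.:
  5x1 + 3x2 ≥ 8   (manganese)
  34.7x1 + 0.9x2 ≥ 64.9   (carbon)
  x1, x2 ≥ 0.
The optimal basis is {cast iron scrap}; ferrosilicon drops out. Binding constraint: carbon.
So cast iron scrap = 1.87 kg.
Cost = 0.43·1.87 = 0.80410.

€0.804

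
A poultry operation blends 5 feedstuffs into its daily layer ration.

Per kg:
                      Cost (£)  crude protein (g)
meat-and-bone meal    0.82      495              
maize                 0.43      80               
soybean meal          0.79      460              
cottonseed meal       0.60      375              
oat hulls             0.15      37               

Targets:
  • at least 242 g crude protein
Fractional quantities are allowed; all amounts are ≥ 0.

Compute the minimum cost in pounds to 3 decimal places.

£0.387

Set it up as a linear program. Let x1 = kg of meat-and-bone meal, x2 = kg of maize, x3 = kg of soybean meal, x4 = kg of cottonseed meal, x5 = kg of oat hulls.
Minimise 0.82x1 + 0.43x2 + 0.79x3 + 0.6x4 + 0.15x5 with:
  495x1 + 80x2 + 460x3 + 375x4 + 37x5 ≥ 242   (crude protein)
  x1, x2, x3, x4, x5 ≥ 0.
At the optimum only cottonseed meal is positive (meat-and-bone meal, maize, soybean meal, oat hulls = 0). Binding constraint: crude protein.
Optimal quantities: cottonseed meal = 0.6453 kg.
Hence cost = 0.6·0.6453 = £0.38718.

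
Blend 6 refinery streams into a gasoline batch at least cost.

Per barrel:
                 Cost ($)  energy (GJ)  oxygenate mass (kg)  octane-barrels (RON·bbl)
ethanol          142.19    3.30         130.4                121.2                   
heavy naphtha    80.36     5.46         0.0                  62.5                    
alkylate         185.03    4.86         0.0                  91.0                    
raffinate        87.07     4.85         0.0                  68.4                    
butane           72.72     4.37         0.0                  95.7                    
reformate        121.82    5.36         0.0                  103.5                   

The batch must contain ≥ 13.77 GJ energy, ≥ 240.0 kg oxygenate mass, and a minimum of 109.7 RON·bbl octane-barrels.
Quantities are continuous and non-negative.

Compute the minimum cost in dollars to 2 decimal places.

$374.97

Treat it as an LP. Let x1 = barrels of ethanol, x2 = barrels of heavy naphtha, x3 = barrels of alkylate, x4 = barrels of raffinate, x5 = barrels of butane, x6 = barrels of reformate.
Minimise 142.19x1 + 80.36x2 + 185.03x3 + 87.07x4 + 72.72x5 + 121.82x6 s.t.:
  3.3x1 + 5.46x2 + 4.86x3 + 4.85x4 + 4.37x5 + 5.36x6 ≥ 13.77   (energy)
  130.4x1 ≥ 240   (oxygenate mass)
  121.2x1 + 62.5x2 + 91x3 + 68.4x4 + 95.7x5 + 103.5x6 ≥ 109.7   (octane-barrels)
  x1, x2, x3, x4, x5, x6 ≥ 0.
The minimum-cost mix takes nothing from alkylate, raffinate, butane, reformate — only ethanol, heavy naphtha. The energy and oxygenate mass requirements are met with equality.
Solving gives x1 = 1.84049, x2 = 1.40959.
Objective = 142.19·1.84049 + 80.36·1.40959 = 374.9739.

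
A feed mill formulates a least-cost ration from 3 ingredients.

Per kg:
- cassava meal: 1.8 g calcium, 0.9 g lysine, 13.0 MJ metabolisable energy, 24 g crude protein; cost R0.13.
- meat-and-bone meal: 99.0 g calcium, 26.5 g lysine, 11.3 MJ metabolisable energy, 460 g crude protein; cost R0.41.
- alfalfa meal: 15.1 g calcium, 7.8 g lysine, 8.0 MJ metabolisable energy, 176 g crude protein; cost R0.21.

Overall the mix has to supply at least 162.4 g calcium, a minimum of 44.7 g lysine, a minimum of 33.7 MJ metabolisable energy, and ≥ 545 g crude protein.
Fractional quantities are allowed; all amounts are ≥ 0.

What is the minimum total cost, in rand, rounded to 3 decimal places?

Let x1 = kg of cassava meal, x2 = kg of meat-and-bone meal, x3 = kg of alfalfa meal.
Minimize 0.13x1 + 0.41x2 + 0.21x3 subject to:
  1.8x1 + 99x2 + 15.1x3 ≥ 162.4   (calcium)
  0.9x1 + 26.5x2 + 7.8x3 ≥ 44.7   (lysine)
  13x1 + 11.3x2 + 8x3 ≥ 33.7   (metabolisable energy)
  24x1 + 460x2 + 176x3 ≥ 545   (crude protein)
  x1, x2, x3 ≥ 0.
The optimal basis is {cassava meal, meat-and-bone meal}; alfalfa meal drops out. The lysine and metabolisable energy requirements are met with equality.
Optimal quantities: cassava meal = 1.16 kg, meat-and-bone meal = 1.647 kg.
Hence cost = 0.13·1.16 + 0.41·1.647 = R0.82607.

R0.826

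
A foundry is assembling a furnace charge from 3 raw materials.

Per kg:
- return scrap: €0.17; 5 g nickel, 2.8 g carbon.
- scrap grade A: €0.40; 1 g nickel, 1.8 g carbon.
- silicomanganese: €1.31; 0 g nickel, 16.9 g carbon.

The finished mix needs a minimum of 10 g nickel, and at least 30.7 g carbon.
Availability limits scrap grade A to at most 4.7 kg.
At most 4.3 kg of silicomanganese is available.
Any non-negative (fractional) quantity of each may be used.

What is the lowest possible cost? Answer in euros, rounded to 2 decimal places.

Let x1 = kg of return scrap, x2 = kg of scrap grade A, x3 = kg of silicomanganese.
Minimise 0.17x1 + 0.4x2 + 1.31x3 subject to:
  5x1 + 1x2 ≥ 10   (nickel)
  2.8x1 + 1.8x2 + 16.9x3 ≥ 30.7   (carbon)
  x2 ≤ 4.7
  x3 ≤ 4.3
  x1, x2, x3 ≥ 0.
The minimum-cost mix takes nothing from scrap grade A, silicomanganese — only return scrap. The carbon requirement is met with equality.
Optimal quantities: return scrap = 10.96 kg.
Cost = 0.17·10.96 = 1.8632.

€1.86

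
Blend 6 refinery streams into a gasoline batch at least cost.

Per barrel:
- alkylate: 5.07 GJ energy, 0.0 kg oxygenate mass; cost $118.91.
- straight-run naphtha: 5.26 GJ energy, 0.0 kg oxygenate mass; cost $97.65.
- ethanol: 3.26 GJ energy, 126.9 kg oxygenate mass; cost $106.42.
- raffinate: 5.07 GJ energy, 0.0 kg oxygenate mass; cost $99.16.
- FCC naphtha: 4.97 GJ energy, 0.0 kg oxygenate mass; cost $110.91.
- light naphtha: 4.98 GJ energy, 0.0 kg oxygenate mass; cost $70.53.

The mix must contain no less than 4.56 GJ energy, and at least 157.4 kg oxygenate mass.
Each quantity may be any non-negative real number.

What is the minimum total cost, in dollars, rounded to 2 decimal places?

Treat it as an LP. Let x1 = barrels of alkylate, x2 = barrels of straight-run naphtha, x3 = barrels of ethanol, x4 = barrels of raffinate, x5 = barrels of FCC naphtha, x6 = barrels of light naphtha.
Minimize 118.91x1 + 97.65x2 + 106.42x3 + 99.16x4 + 110.91x5 + 70.53x6 with:
  5.07x1 + 5.26x2 + 3.26x3 + 5.07x4 + 4.97x5 + 4.98x6 ≥ 4.56   (energy)
  126.9x3 ≥ 157.4   (oxygenate mass)
  x1, x2, x3, x4, x5, x6 ≥ 0.
The minimum-cost mix takes nothing from alkylate, straight-run naphtha, raffinate, FCC naphtha — only ethanol, light naphtha. There the energy and oxygenate mass constraints are tight.
That vertex is x3 = 1.2403, x6 = 0.10371.
Objective = 106.42·1.2403 + 70.53·0.10371 = 139.3074.

$139.31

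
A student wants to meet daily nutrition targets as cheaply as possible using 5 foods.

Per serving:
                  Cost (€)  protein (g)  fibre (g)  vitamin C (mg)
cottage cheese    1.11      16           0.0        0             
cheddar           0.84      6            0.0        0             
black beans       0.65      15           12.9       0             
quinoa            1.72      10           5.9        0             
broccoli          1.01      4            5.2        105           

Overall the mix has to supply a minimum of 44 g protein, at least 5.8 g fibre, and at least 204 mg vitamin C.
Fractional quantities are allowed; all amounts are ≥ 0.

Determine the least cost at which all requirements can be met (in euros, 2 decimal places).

Set it up as a linear program. Let x1 = servings of cottage cheese, x2 = servings of cheddar, x3 = servings of black beans, x4 = servings of quinoa, x5 = servings of broccoli.
Minimise 1.11x1 + 0.84x2 + 0.65x3 + 1.72x4 + 1.01x5 with:
  16x1 + 6x2 + 15x3 + 10x4 + 4x5 ≥ 44   (protein)
  12.9x3 + 5.9x4 + 5.2x5 ≥ 5.8   (fibre)
  105x5 ≥ 204   (vitamin C)
  x1, x2, x3, x4, x5 ≥ 0.
The minimum-cost mix takes nothing from cottage cheese, cheddar, quinoa — only black beans, broccoli. Binding constraints: protein and vitamin C.
Solving gives x3 = 2.415, x5 = 1.943.
Cost = 0.65·2.415 + 1.01·1.943 = 3.5322.

€3.53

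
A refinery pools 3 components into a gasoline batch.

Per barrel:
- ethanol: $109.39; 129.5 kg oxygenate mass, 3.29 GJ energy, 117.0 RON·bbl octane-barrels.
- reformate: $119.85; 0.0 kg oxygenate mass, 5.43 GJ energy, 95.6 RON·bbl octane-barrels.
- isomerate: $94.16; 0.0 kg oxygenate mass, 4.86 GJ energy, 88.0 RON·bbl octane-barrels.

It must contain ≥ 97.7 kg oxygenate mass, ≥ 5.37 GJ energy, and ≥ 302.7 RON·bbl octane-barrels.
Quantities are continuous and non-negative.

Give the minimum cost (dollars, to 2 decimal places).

Treat it as an LP. Let x1 = barrels of ethanol, x2 = barrels of reformate, x3 = barrels of isomerate.
min 109.39x1 + 119.85x2 + 94.16x3 subject to:
  129.5x1 ≥ 97.7   (oxygenate mass)
  3.29x1 + 5.43x2 + 4.86x3 ≥ 5.37   (energy)
  117x1 + 95.6x2 + 88x3 ≥ 302.7   (octane-barrels)
  x1, x2, x3 ≥ 0.
The minimum-cost mix takes nothing from reformate, isomerate — only ethanol. The octane-barrels requirement is met with equality.
That vertex is x1 = 2.5872.
Hence cost = 109.39·2.5872 = $283.0138.

$283.01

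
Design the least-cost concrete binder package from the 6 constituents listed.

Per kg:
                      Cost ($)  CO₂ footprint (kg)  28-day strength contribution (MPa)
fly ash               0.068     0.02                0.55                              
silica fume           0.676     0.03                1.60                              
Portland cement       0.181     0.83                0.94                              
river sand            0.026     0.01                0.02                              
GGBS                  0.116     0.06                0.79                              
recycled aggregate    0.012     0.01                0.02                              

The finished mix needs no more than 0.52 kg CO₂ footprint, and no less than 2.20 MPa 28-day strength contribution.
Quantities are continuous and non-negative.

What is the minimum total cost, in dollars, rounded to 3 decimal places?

$0.272

Let x1 = kg of fly ash, x2 = kg of silica fume, x3 = kg of Portland cement, x4 = kg of river sand, x5 = kg of GGBS, x6 = kg of recycled aggregate.
Minimize 0.068x1 + 0.676x2 + 0.181x3 + 0.026x4 + 0.116x5 + 0.012x6 s.t.:
  0.02x1 + 0.03x2 + 0.83x3 + 0.01x4 + 0.06x5 + 0.01x6 ≤ 0.52   (CO₂ footprint)
  0.55x1 + 1.6x2 + 0.94x3 + 0.02x4 + 0.79x5 + 0.02x6 ≥ 2.2   (28-day strength contribution)
  x1, x2, x3, x4, x5, x6 ≥ 0.
The optimal basis is {fly ash}; silica fume, Portland cement, river sand, GGBS, recycled aggregate drop out. The 28-day strength contribution requirement is met with equality.
So fly ash = 4 kg.
Total cost: 0.068·4 = 0.27200.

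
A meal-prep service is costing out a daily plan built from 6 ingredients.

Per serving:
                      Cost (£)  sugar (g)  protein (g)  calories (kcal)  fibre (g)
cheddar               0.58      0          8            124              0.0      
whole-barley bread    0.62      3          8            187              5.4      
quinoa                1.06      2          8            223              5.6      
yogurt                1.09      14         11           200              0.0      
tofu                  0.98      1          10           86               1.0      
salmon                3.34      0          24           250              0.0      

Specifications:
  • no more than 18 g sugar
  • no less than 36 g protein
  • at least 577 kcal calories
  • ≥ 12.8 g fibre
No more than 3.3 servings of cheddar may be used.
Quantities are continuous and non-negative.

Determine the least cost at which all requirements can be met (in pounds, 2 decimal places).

Treat it as an LP. Let x1 = servings of cheddar, x2 = servings of whole-barley bread, x3 = servings of quinoa, x4 = servings of yogurt, x5 = servings of tofu, x6 = servings of salmon.
Minimize 0.58x1 + 0.62x2 + 1.06x3 + 1.09x4 + 0.98x5 + 3.34x6 with:
  3x2 + 2x3 + 14x4 + 1x5 ≤ 18   (sugar)
  8x1 + 8x2 + 8x3 + 11x4 + 10x5 + 24x6 ≥ 36   (protein)
  124x1 + 187x2 + 223x3 + 200x4 + 86x5 + 250x6 ≥ 577   (calories)
  5.4x2 + 5.6x3 + 1x5 ≥ 12.8   (fibre)
  x1 ≤ 3.3
  x1, x2, x3, x4, x5, x6 ≥ 0.
At the optimum only cheddar, whole-barley bread are positive (quinoa, yogurt, tofu, salmon = 0). Binding constraints: protein and fibre.
So cheddar = 2.13 servings, whole-barley bread = 2.37 servings.
Total cost: 0.58·2.13 + 0.62·2.37 = 2.7048.

£2.70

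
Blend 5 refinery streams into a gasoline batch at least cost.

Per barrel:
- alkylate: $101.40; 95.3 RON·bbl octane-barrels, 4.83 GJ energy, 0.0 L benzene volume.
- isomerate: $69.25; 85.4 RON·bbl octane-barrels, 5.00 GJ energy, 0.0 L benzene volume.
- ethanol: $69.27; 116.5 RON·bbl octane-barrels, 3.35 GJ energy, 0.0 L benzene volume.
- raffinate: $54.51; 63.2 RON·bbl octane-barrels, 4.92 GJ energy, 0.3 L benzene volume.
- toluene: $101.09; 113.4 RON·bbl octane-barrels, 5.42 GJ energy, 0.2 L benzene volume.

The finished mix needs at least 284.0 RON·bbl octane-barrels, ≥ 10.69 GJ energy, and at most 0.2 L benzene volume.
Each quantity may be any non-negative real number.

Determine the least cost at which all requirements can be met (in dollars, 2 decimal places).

Treat it as an LP. Let x1 = barrels of alkylate, x2 = barrels of isomerate, x3 = barrels of ethanol, x4 = barrels of raffinate, x5 = barrels of toluene.
Minimize 101.4x1 + 69.25x2 + 69.27x3 + 54.51x4 + 101.09x5 s.t.:
  95.3x1 + 85.4x2 + 116.5x3 + 63.2x4 + 113.4x5 ≥ 284   (octane-barrels)
  4.83x1 + 5x2 + 3.35x3 + 4.92x4 + 5.42x5 ≥ 10.69   (energy)
  0.3x4 + 0.2x5 ≤ 0.2   (benzene volume)
  x1, x2, x3, x4, x5 ≥ 0.
At the optimum only isomerate, ethanol, raffinate are positive (alkylate, toluene = 0). There the octane-barrels, energy, benzene volume constraints are tight.
Solving gives x2 = 0.17885, x3 = 1.945, x4 = 0.66667.
Hence cost = 69.25·0.17885 + 69.27·1.945 + 54.51·0.66667 = $183.4557.

$183.46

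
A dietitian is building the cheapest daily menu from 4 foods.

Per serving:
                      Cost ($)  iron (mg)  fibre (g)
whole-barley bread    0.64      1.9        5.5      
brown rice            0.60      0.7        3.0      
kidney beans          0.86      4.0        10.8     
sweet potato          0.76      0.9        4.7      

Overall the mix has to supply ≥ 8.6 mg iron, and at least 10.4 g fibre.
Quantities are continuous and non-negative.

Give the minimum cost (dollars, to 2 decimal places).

This is a linear program. Let x1 = servings of whole-barley bread, x2 = servings of brown rice, x3 = servings of kidney beans, x4 = servings of sweet potato.
min 0.64x1 + 0.6x2 + 0.86x3 + 0.76x4 with:
  1.9x1 + 0.7x2 + 4x3 + 0.9x4 ≥ 8.6   (iron)
  5.5x1 + 3x2 + 10.8x3 + 4.7x4 ≥ 10.4   (fibre)
  x1, x2, x3, x4 ≥ 0.
The cheapest feasible vertex uses only kidney beans; whole-barley bread, brown rice, sweet potato are not used. There the iron constraint is tight.
That vertex is x3 = 2.15.
Total cost: 0.86·2.15 = 1.8490.

$1.85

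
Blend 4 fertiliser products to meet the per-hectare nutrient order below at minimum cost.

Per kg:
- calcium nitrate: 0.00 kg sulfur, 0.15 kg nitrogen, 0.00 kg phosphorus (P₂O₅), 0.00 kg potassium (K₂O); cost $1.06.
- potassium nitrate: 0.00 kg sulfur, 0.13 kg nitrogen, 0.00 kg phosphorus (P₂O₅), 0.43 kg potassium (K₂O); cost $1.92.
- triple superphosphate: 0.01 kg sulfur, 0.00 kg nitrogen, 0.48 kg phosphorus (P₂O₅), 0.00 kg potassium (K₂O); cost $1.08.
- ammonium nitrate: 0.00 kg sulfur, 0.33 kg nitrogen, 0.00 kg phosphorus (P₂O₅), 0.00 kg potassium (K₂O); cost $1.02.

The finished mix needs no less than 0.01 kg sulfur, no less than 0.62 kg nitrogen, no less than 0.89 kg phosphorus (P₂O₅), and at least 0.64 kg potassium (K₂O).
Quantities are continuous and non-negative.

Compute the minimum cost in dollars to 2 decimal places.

Let x1 = kg of calcium nitrate, x2 = kg of potassium nitrate, x3 = kg of triple superphosphate, x4 = kg of ammonium nitrate.
Minimise 1.06x1 + 1.92x2 + 1.08x3 + 1.02x4 with:
  0.01x3 ≥ 0.01   (sulfur)
  0.15x1 + 0.13x2 + 0.33x4 ≥ 0.62   (nitrogen)
  0.48x3 ≥ 0.89   (phosphorus (P₂O₅))
  0.43x2 ≥ 0.64   (potassium (K₂O))
  x1, x2, x3, x4 ≥ 0.
At the optimum only potassium nitrate, triple superphosphate, ammonium nitrate are positive (calcium nitrate = 0). The nitrogen, phosphorus (P₂O₅), potassium (K₂O) requirements are met with equality.
Solving gives x2 = 1.488, x3 = 1.854, x4 = 1.292.
Hence cost = 1.92·1.488 + 1.08·1.854 + 1.02·1.292 = $6.1771.

$6.18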